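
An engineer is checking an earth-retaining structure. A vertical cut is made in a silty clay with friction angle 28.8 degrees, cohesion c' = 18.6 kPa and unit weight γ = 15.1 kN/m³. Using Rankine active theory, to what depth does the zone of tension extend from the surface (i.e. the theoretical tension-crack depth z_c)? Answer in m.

K_a = tan²(45° − 28.8°/2) = 0.3498; √K_a = 0.5914.
The active pressure is zero where K_a γ z = 2c√K_a, so z_c = 2c/(γ√K_a) = 2×18.6/(15.1×0.5914) = 4.166 m.

4.17 m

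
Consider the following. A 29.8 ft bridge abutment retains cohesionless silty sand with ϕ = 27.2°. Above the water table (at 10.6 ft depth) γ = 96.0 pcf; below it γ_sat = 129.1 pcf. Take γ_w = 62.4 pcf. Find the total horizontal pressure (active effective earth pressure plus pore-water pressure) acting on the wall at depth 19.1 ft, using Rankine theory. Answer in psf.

K_a = (1 − sin φ)/(1 + sin φ) = 0.3726.
γ' = 129.1 − 62.4 = 66.70 pcf.
Effective vertical stress at 19.1 ft: σ'_v = 96.0×10.6 + 66.70×8.50 = 1585 psf.
σ'_h = K_a σ'_v = 0.3726 × 1585 = 590.4 psf; u = γ_w × 8.50 = 530.4 psf.
Total σ_h = 590.4 + 530.4 = 1121 psf.

1120 psf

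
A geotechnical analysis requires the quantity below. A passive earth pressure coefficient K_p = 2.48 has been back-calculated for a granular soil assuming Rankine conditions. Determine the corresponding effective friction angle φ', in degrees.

K_p = (1+sin φ)/(1−sin φ) ⇒ sin φ = (K_p − 1)/(K_p + 1) = 0.4253.
φ = arcsin(0.4253) = 25.17°.

25.2°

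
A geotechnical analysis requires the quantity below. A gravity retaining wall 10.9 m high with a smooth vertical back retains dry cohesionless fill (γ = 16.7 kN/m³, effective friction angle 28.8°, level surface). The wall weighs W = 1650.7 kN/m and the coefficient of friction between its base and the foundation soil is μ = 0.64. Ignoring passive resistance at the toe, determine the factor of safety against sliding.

3.04

K_a = tan²(45° − 28.8°/2) = 0.3498.
P_a = ½K_aγH² = 0.5×0.3498×16.7×10.9² = 347.0 kN/m, acting at H/3 = 3.633 m above the base.
FS_sliding = μW / P_a = 0.64×1650.7 / 347.0 = 3.045.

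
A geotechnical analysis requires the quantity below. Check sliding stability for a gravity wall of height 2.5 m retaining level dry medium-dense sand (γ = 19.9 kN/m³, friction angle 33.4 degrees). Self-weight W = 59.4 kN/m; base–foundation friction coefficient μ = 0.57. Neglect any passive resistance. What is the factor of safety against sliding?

1.88

K_a = tan²(45° − 33.4°/2) = 0.2899.
P_a = ½K_aγH² = 0.5×0.2899×19.9×2.5² = 18.03 kN/m, acting at H/3 = 0.8333 m above the base.
FS_sliding = μW / P_a = 0.57×59.4 / 18.03 = 1.878.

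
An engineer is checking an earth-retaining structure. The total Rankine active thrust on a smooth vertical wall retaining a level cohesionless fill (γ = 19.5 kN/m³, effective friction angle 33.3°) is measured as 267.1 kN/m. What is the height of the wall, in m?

9.70 m

K_a = 0.2911. P_a = ½ K_a γ H² ⇒ H = √(2P_a/(K_a γ)).
H = √(2×267.1/(0.2911×19.5)) = 9.700 m.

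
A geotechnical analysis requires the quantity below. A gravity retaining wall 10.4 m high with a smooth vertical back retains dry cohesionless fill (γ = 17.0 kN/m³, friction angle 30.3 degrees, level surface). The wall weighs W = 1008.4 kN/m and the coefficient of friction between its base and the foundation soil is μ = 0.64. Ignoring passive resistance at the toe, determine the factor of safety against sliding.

K_a = tan²(45° − 30.3°/2) = 0.3293.
P_a = ½K_aγH² = 0.5×0.3293×17.0×10.4² = 302.8 kN/m, acting at H/3 = 3.467 m above the base.
FS_sliding = μW / P_a = 0.64×1008.4 / 302.8 = 2.132.

2.13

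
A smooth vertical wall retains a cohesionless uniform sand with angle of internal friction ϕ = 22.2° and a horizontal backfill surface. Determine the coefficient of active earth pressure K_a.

K_a = (1 − sin φ)/(1 + sin φ) = (1 − sin 22.2°)/(1 + sin 22.2°) = 0.4515.

0.452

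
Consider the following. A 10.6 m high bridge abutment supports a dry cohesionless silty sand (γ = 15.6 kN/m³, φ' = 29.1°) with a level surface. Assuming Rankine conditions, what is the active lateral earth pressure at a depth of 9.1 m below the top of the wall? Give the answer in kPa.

49.1 kPa

K_a = (1 − sin φ)/(1 + sin φ) = 0.3456.
σ_h = K_a γ z = 0.3456 × 15.6 × 9.1 = 49.06 kPa.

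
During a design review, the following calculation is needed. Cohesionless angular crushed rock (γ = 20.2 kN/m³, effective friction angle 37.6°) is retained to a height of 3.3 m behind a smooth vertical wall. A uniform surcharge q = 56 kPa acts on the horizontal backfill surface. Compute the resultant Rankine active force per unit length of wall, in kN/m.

K_a = tan²(45° − φ/2) = 0.2421.
Soil triangle: ½ K_a γ H² = 0.5×0.2421×20.2×3.3² = 26.63 kN/m.
Surcharge rectangle: K_a q H = 0.2421×56×3.3 = 44.74 kN/m.
Total = 26.63 + 44.74 = 71.38 kN/m.

71.4 kN/m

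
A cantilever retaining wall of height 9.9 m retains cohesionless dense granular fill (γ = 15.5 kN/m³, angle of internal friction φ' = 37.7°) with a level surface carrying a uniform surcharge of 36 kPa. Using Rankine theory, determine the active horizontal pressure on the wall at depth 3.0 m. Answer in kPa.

K_a = (1 − sin φ)/(1 + sin φ) = 0.2411.
σ_v = γz + q = 15.5 × 3.0 + 36 = 82.50 kPa.
σ_h = K_a σ_v = 0.2411 × 82.50 = 19.89 kPa.

19.9 kPa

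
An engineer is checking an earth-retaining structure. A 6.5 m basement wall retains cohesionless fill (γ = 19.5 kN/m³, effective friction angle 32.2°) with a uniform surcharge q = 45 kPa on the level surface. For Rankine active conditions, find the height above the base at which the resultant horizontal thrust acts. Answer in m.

K_a = 0.3047.
Triangular part P₁ = ½K_aγH² = 125.5 at H/3 = 2.167 m; rectangular part P₂ = K_a q H = 89.14 at H/2 = 3.250 m.
ȳ = (P₁·2.167 + P₂·3.250)/(P₁+P₂) = 2.616 m.

2.62 m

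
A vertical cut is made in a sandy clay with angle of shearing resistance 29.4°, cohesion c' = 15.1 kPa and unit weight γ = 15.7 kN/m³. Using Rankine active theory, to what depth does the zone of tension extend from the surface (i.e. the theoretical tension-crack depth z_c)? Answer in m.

K_a = tan²(45° − 29.4°/2) = 0.3415; √K_a = 0.5844.
The active pressure is zero where K_a γ z = 2c√K_a, so z_c = 2c/(γ√K_a) = 2×15.1/(15.7×0.5844) = 3.292 m.

3.29 m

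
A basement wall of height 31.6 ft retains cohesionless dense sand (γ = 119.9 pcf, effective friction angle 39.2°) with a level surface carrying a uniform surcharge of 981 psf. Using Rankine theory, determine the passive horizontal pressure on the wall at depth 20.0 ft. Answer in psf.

K_p = (1 + sin φ)/(1 − sin φ) = 4.435.
σ_v = γz + q = 119.9 × 20.0 + 981 = 3379 psf.
σ_h = K_p σ_v = 4.435 × 3379 = 14990 psf.

15000 psf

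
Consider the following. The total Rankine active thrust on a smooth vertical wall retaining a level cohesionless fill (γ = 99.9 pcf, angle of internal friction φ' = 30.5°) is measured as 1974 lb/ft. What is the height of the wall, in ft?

K_a = 0.3267. P_a = ½ K_a γ H² ⇒ H = √(2P_a/(K_a γ)).
H = √(2×1974/(0.3267×99.9)) = 11.00 ft.

11.0 ft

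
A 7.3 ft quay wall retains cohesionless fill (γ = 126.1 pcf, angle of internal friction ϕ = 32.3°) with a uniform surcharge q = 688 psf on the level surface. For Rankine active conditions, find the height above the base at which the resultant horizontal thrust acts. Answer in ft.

K_a = 0.3035.
Triangular part P₁ = ½K_aγH² = 1020 at H/3 = 2.433 ft; rectangular part P₂ = K_a q H = 1524 at H/2 = 3.650 ft.
ȳ = (P₁·2.433 + P₂·3.650)/(P₁+P₂) = 3.162 ft.

3.16 ft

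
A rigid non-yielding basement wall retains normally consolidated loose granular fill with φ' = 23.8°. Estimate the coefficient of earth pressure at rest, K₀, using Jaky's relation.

0.596

K₀ = 1 − sin φ' = 1 − sin 23.8° = 0.5965.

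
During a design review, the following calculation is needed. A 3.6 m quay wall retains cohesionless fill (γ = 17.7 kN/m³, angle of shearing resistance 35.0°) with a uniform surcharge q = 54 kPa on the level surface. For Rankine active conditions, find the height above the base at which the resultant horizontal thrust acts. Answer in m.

1.58 m

K_a = 0.2710.
Triangular part P₁ = ½K_aγH² = 31.08 at H/3 = 1.200 m; rectangular part P₂ = K_a q H = 52.68 at H/2 = 1.800 m.
ȳ = (P₁·1.200 + P₂·1.800)/(P₁+P₂) = 1.577 m.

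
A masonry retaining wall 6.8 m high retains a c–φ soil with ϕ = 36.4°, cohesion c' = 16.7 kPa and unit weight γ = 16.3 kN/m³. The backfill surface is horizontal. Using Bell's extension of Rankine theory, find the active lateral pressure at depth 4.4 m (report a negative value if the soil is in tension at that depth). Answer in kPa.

K_a = (1 − sin φ)/(1 + sin φ) = 0.2552.
σ_a = K_a γ z − 2c√K_a = 0.2552×16.3×4.4 − 2×16.7×0.5051 = 1.429 kPa.

1.43 kPa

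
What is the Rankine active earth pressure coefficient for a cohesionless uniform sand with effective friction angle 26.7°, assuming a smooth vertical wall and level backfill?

K_a = (1 − sin φ)/(1 + sin φ) = (1 − sin 26.7°)/(1 + sin 26.7°) = 0.3800.

0.380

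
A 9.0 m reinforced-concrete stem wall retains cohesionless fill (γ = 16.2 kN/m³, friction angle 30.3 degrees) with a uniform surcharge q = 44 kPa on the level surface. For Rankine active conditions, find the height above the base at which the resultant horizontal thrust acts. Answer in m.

K_a = 0.3293.
Triangular part P₁ = ½K_aγH² = 216.1 at H/3 = 3.000 m; rectangular part P₂ = K_a q H = 130.4 at H/2 = 4.500 m.
ȳ = (P₁·3.000 + P₂·4.500)/(P₁+P₂) = 3.565 m.

3.56 m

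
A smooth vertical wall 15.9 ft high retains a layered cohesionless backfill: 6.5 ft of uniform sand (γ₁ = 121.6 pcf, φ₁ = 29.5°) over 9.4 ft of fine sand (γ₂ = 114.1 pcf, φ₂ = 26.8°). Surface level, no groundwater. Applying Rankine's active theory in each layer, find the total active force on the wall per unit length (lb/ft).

5590 lb/ft

K_a1 = tan²(45°−29.5°/2) = 0.3401; K_a2 = tan²(45°−26.8°/2) = 0.3785.
Layer 1: σ at base = K_a1 γ₁ h₁ = 268.8 psf; P₁ = ½×268.8×6.5 = 873.7.
Layer 2: σ_v at top = γ₁h₁ = 790.4; σ_h top = K_a2×790.4 = 299.1; σ_h base = K_a2×(790.4+114.1×9.4) = 705.1.
P₂ = ½(299.1+705.1)×9.4 = 4720. Total P_a = 873.7+4720 = 5594 lb/ft.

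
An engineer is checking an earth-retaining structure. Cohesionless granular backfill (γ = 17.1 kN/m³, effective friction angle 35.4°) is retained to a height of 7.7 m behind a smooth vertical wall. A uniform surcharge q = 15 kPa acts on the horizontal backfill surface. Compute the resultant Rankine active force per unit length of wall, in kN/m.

K_a = tan²(45° − φ/2) = 0.2664.
Soil triangle: ½ K_a γ H² = 0.5×0.2664×17.1×7.7² = 135.0 kN/m.
Surcharge rectangle: K_a q H = 0.2664×15×7.7 = 30.77 kN/m.
Total = 135.0 + 30.77 = 165.8 kN/m.

166 kN/m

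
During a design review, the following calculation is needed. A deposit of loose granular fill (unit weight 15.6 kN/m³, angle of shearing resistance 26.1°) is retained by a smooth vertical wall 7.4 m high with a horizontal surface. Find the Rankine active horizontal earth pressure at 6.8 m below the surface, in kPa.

K_a = (1 − sin φ)/(1 + sin φ) = 0.3889.
σ_h = K_a γ z = 0.3889 × 15.6 × 6.8 = 41.26 kPa.

41.3 kPa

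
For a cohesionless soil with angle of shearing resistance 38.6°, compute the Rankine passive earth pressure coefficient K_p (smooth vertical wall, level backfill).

4.32

K_p = (1 + sin φ)/(1 − sin φ) = tan²(45° + 38.6°/2) = 4.317.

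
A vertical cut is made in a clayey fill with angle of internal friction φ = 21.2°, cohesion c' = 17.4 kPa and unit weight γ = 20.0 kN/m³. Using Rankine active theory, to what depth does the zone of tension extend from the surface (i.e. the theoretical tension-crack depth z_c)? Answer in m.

2.54 m

K_a = tan²(45° − 21.2°/2) = 0.4688; √K_a = 0.6847.
The active pressure is zero where K_a γ z = 2c√K_a, so z_c = 2c/(γ√K_a) = 2×17.4/(20.0×0.6847) = 2.541 m.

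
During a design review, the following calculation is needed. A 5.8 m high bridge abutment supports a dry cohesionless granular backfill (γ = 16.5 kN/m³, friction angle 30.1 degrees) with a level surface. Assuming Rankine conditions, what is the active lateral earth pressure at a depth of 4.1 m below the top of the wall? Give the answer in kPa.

22.5 kPa

K_a = (1 − sin φ)/(1 + sin φ) = 0.3320.
σ_h = K_a γ z = 0.3320 × 16.5 × 4.1 = 22.46 kPa.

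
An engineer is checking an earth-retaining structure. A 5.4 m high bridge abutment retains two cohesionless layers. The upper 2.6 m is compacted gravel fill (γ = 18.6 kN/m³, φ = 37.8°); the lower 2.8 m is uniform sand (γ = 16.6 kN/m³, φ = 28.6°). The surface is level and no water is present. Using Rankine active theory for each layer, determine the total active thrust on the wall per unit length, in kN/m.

85.8 kN/m

K_a1 = tan²(45°−37.8°/2) = 0.2400; K_a2 = tan²(45°−28.6°/2) = 0.3525.
Layer 1: σ at base = K_a1 γ₁ h₁ = 11.61 kPa; P₁ = ½×11.61×2.6 = 15.09.
Layer 2: σ_v at top = γ₁h₁ = 48.36; σ_h top = K_a2×48.36 = 17.05; σ_h base = K_a2×(48.36+16.6×2.8) = 33.44.
P₂ = ½(17.05+33.44)×2.8 = 70.68. Total P_a = 15.09+70.68 = 85.77 kN/m.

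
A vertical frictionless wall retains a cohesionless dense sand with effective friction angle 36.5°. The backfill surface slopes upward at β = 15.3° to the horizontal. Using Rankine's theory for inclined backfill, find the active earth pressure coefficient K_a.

K_a = cos β · (cos β − √(cos²β − cos²φ)) / (cos β + √(cos²β − cos²φ)).
cos β = 0.9646, cos φ = 0.8039, √(cos²β − cos²φ) = 0.5331.
K_a = 0.9646 × (0.9646 − 0.5331)/(0.9646 + 0.5331) = 0.2779.

0.278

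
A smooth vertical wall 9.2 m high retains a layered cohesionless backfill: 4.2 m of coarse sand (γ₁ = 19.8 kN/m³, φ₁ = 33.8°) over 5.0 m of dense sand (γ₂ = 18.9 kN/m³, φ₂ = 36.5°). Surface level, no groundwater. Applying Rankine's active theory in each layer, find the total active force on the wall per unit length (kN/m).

K_a1 = tan²(45°−33.8°/2) = 0.2851; K_a2 = tan²(45°−36.5°/2) = 0.2541.
Layer 1: σ at base = K_a1 γ₁ h₁ = 23.71 kPa; P₁ = ½×23.71×4.2 = 49.79.
Layer 2: σ_v at top = γ₁h₁ = 83.16; σ_h top = K_a2×83.16 = 21.13; σ_h base = K_a2×(83.16+18.9×5.0) = 45.14.
P₂ = ½(21.13+45.14)×5.0 = 165.7. Total P_a = 49.79+165.7 = 215.4 kN/m.

215 kN/m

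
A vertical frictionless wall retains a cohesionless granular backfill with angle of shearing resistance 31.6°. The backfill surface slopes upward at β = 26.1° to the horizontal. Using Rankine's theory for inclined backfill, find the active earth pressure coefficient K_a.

K_a = cos β · (cos β − √(cos²β − cos²φ)) / (cos β + √(cos²β − cos²φ)).
cos β = 0.8980, cos φ = 0.8517, √(cos²β − cos²φ) = 0.2846.
K_a = 0.8980 × (0.8980 − 0.2846)/(0.8980 + 0.2846) = 0.4658.

0.466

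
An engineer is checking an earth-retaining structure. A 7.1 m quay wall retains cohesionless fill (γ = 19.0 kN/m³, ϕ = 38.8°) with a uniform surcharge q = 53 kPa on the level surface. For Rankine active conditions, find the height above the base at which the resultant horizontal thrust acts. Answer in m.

2.89 m

K_a = 0.2296.
Triangular part P₁ = ½K_aγH² = 109.9 at H/3 = 2.367 m; rectangular part P₂ = K_a q H = 86.38 at H/2 = 3.550 m.
ȳ = (P₁·2.367 + P₂·3.550)/(P₁+P₂) = 2.887 m.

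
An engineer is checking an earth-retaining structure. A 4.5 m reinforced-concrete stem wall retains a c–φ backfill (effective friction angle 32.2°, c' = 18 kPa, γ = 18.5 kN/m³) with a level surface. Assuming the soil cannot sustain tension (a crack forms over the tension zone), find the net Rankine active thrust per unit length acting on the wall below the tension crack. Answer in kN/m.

K_a = 0.3047; √K_a = 0.5520.
Tension-crack depth z_c = 2c/(γ√K_a) = 2×18/(18.5×0.5520) = 3.525 m.
σ_a at base = K_a γ H − 2c√K_a = 0.3047×18.5×4.5 − 2×18×0.5520 = 5.496 kPa.
P_a = ½ × 5.496 × (H − z_c) = 0.5×5.496×0.9749 = 2.679 kN/m.

2.68 kN/m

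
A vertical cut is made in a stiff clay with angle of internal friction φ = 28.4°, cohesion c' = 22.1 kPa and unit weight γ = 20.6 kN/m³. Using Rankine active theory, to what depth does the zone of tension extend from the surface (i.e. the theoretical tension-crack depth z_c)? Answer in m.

3.60 m

K_a = tan²(45° − 28.4°/2) = 0.3554; √K_a = 0.5961.
The active pressure is zero where K_a γ z = 2c√K_a, so z_c = 2c/(γ√K_a) = 2×22.1/(20.6×0.5961) = 3.599 m.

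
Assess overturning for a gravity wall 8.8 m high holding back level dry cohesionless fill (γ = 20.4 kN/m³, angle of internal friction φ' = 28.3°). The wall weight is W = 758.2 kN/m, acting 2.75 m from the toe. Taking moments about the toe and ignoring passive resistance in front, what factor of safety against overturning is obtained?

K_a = tan²(45° − 28.3°/2) = 0.3568.
P_a = ½K_aγH² = 0.5×0.3568×20.4×8.8² = 281.8 kN/m, acting at H/3 = 2.933 m above the base.
Overturning moment M_o = P_a × H/3 = 281.8 × 2.933 = 826.6.
Resisting moment M_r = W × 2.75 = 758.2 × 2.75 = 2085.
FS_overturning = M_r/M_o = 2085/826.6 = 2.522.

2.52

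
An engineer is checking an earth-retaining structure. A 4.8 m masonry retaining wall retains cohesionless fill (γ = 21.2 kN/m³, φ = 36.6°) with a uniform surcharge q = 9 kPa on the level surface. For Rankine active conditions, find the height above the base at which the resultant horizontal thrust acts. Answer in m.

1.72 m

K_a = 0.2530.
Triangular part P₁ = ½K_aγH² = 61.78 at H/3 = 1.600 m; rectangular part P₂ = K_a q H = 10.93 at H/2 = 2.400 m.
ȳ = (P₁·1.600 + P₂·2.400)/(P₁+P₂) = 1.720 m.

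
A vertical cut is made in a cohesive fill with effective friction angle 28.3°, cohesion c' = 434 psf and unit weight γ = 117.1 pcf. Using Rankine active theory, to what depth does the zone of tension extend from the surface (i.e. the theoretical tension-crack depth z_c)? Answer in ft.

K_a = tan²(45° − 28.3°/2) = 0.3568; √K_a = 0.5973.
The active pressure is zero where K_a γ z = 2c√K_a, so z_c = 2c/(γ√K_a) = 2×434/(117.1×0.5973) = 12.41 ft.

12.4 ft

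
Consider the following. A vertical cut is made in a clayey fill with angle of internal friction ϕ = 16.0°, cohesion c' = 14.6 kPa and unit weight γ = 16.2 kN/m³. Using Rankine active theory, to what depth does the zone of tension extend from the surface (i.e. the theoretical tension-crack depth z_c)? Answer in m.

K_a = tan²(45° − 16.0°/2) = 0.5678; √K_a = 0.7536.
The active pressure is zero where K_a γ z = 2c√K_a, so z_c = 2c/(γ√K_a) = 2×14.6/(16.2×0.7536) = 2.392 m.

2.39 m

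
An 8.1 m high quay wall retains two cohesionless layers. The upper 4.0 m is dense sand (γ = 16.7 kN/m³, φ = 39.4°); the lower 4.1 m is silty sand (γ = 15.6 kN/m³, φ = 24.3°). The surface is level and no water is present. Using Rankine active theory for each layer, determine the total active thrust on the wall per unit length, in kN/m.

K_a1 = tan²(45°−39.4°/2) = 0.2234; K_a2 = tan²(45°−24.3°/2) = 0.4169.
Layer 1: σ at base = K_a1 γ₁ h₁ = 14.93 kPa; P₁ = ½×14.93×4.0 = 29.85.
Layer 2: σ_v at top = γ₁h₁ = 66.80; σ_h top = K_a2×66.80 = 27.85; σ_h base = K_a2×(66.80+15.6×4.1) = 54.52.
P₂ = ½(27.85+54.52)×4.1 = 168.9. Total P_a = 29.85+168.9 = 198.7 kN/m.

199 kN/m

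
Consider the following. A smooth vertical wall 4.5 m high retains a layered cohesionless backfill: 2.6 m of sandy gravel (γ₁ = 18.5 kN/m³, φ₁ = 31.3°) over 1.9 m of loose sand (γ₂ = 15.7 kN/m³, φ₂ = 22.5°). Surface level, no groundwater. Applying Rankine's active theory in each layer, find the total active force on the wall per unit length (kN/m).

73.2 kN/m

K_a1 = tan²(45°−31.3°/2) = 0.3162; K_a2 = tan²(45°−22.5°/2) = 0.4465.
Layer 1: σ at base = K_a1 γ₁ h₁ = 15.21 kPa; P₁ = ½×15.21×2.6 = 19.77.
Layer 2: σ_v at top = γ₁h₁ = 48.10; σ_h top = K_a2×48.10 = 21.47; σ_h base = K_a2×(48.10+15.7×1.9) = 34.79.
P₂ = ½(21.47+34.79)×1.9 = 53.45. Total P_a = 19.77+53.45 = 73.23 kN/m.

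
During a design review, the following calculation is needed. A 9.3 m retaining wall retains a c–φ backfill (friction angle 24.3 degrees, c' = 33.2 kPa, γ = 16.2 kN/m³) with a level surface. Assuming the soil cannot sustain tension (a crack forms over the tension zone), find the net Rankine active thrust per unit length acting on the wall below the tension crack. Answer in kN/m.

K_a = 0.4169; √K_a = 0.6457.
Tension-crack depth z_c = 2c/(γ√K_a) = 2×33.2/(16.2×0.6457) = 6.348 m.
σ_a at base = K_a γ H − 2c√K_a = 0.4169×16.2×9.3 − 2×33.2×0.6457 = 19.94 kPa.
P_a = ½ × 19.94 × (H − z_c) = 0.5×19.94×2.952 = 29.43 kN/m.

29.4 kN/m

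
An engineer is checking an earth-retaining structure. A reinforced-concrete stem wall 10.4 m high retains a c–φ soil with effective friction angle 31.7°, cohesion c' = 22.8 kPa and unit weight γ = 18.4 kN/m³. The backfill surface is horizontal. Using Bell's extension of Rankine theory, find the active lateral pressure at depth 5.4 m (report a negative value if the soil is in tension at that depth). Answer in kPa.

K_a = (1 − sin φ)/(1 + sin φ) = 0.3111.
σ_a = K_a γ z − 2c√K_a = 0.3111×18.4×5.4 − 2×22.8×0.5577 = 5.475 kPa.

5.48 kPa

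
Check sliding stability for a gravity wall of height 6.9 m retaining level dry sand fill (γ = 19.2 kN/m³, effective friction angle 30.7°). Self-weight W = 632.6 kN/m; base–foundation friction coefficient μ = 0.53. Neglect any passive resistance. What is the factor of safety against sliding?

2.26

K_a = tan²(45° − 30.7°/2) = 0.3240.
P_a = ½K_aγH² = 0.5×0.3240×19.2×6.9² = 148.1 kN/m, acting at H/3 = 2.300 m above the base.
FS_sliding = μW / P_a = 0.53×632.6 / 148.1 = 2.264.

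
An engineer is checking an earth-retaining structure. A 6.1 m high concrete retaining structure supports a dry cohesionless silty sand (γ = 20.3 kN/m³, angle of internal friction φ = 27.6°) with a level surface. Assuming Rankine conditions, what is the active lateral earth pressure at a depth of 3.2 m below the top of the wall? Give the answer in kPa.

K_a = (1 − sin φ)/(1 + sin φ) = 0.3668.
σ_h = K_a γ z = 0.3668 × 20.3 × 3.2 = 23.83 kPa.

23.8 kPa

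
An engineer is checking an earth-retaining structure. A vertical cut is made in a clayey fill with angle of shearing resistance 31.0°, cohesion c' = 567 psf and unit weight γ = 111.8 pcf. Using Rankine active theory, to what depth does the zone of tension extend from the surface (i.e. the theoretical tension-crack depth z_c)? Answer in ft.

K_a = tan²(45° − 31.0°/2) = 0.3201; √K_a = 0.5658.
The active pressure is zero where K_a γ z = 2c√K_a, so z_c = 2c/(γ√K_a) = 2×567/(111.8×0.5658) = 17.93 ft.

17.9 ft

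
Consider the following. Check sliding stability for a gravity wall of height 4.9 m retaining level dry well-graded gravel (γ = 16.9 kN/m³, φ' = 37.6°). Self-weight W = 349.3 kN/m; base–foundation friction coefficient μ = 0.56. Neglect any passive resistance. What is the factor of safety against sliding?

K_a = tan²(45° − 37.6°/2) = 0.2421.
P_a = ½K_aγH² = 0.5×0.2421×16.9×4.9² = 49.12 kN/m, acting at H/3 = 1.633 m above the base.
FS_sliding = μW / P_a = 0.56×349.3 / 49.12 = 3.982.

3.98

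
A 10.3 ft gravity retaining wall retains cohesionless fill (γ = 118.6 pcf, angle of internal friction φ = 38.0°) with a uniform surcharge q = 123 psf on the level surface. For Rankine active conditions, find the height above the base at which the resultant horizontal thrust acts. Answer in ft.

3.72 ft

K_a = 0.2379.
Triangular part P₁ = ½K_aγH² = 1497 at H/3 = 3.433 ft; rectangular part P₂ = K_a q H = 301.4 at H/2 = 5.150 ft.
ȳ = (P₁·3.433 + P₂·5.150)/(P₁+P₂) = 3.721 ft.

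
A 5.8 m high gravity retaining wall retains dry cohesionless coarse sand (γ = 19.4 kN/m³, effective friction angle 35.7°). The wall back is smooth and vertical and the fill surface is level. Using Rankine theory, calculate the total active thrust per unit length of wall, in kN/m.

85.8 kN/m

K_a = tan²(45° − φ/2) = 0.2630.
P_a = ½ K_a γ H² = 0.5 × 0.2630 × 19.4 × 5.8² = 85.82 kN/m.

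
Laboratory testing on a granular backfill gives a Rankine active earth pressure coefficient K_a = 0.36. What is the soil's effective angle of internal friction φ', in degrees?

K_a = tan²(45° − φ/2) ⇒ 45° − φ/2 = arctan(√0.36) = 30.96°.
φ = 2(45° − 30.96°) = 28.07°.

28.1°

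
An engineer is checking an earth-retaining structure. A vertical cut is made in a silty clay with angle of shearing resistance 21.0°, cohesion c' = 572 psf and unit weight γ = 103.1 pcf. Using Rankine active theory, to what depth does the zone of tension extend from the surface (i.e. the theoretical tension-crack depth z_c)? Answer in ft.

K_a = tan²(45° − 21.0°/2) = 0.4724; √K_a = 0.6873.
The active pressure is zero where K_a γ z = 2c√K_a, so z_c = 2c/(γ√K_a) = 2×572/(103.1×0.6873) = 16.14 ft.

16.1 ft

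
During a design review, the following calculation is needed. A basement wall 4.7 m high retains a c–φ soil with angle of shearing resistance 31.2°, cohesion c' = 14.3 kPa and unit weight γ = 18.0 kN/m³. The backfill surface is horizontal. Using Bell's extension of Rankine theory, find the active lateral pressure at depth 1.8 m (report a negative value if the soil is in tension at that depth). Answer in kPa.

K_a = (1 − sin φ)/(1 + sin φ) = 0.3175.
σ_a = K_a γ z − 2c√K_a = 0.3175×18.0×1.8 − 2×14.3×0.5635 = -5.828 kPa.

-5.83 kPa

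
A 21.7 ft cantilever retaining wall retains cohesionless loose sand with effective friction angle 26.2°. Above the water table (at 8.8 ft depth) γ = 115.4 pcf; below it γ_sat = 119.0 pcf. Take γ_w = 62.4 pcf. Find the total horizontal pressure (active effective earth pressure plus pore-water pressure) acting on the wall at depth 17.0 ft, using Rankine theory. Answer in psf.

1080 psf

K_a = (1 − sin φ)/(1 + sin φ) = 0.3874.
γ' = 119.0 − 62.4 = 56.60 pcf.
Effective vertical stress at 17.0 ft: σ'_v = 115.4×8.8 + 56.60×8.20 = 1480 psf.
σ'_h = K_a σ'_v = 0.3874 × 1480 = 573.3 psf; u = γ_w × 8.20 = 511.7 psf.
Total σ_h = 573.3 + 511.7 = 1085 psf.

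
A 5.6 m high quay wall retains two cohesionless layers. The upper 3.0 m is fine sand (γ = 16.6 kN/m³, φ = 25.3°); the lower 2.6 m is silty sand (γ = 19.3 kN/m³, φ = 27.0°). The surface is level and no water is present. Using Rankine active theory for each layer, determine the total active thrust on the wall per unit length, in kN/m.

K_a1 = tan²(45°−25.3°/2) = 0.4012; K_a2 = tan²(45°−27.0°/2) = 0.3755.
Layer 1: σ at base = K_a1 γ₁ h₁ = 19.98 kPa; P₁ = ½×19.98×3.0 = 29.97.
Layer 2: σ_v at top = γ₁h₁ = 49.80; σ_h top = K_a2×49.80 = 18.70; σ_h base = K_a2×(49.80+19.3×2.6) = 37.54.
P₂ = ½(18.70+37.54)×2.6 = 73.12. Total P_a = 29.97+73.12 = 103.1 kN/m.

103 kN/m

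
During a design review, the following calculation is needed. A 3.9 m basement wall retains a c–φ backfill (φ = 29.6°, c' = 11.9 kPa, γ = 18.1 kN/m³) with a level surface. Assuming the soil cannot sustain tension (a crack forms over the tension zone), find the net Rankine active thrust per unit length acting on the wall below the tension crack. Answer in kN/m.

K_a = 0.3387; √K_a = 0.5820.
Tension-crack depth z_c = 2c/(γ√K_a) = 2×11.9/(18.1×0.5820) = 2.259 m.
σ_a at base = K_a γ H − 2c√K_a = 0.3387×18.1×3.9 − 2×11.9×0.5820 = 10.06 kPa.
P_a = ½ × 10.06 × (H − z_c) = 0.5×10.06×1.641 = 8.253 kN/m.

8.25 kN/m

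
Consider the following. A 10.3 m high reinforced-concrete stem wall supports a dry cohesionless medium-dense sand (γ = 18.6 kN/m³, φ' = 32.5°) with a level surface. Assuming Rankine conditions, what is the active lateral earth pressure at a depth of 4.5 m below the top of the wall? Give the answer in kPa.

25.2 kPa

K_a = (1 − sin φ)/(1 + sin φ) = 0.3010.
σ_h = K_a γ z = 0.3010 × 18.6 × 4.5 = 25.19 kPa.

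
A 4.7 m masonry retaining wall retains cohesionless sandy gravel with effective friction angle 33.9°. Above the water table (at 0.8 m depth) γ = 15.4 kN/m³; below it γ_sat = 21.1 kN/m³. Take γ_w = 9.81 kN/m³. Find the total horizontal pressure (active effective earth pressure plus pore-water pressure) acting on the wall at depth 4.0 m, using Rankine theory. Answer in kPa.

45.1 kPa

K_a = (1 − sin φ)/(1 + sin φ) = 0.2839.
γ' = 21.1 − 9.81 = 11.29 kN/m³.
Effective vertical stress at 4.0 m: σ'_v = 15.4×0.8 + 11.29×3.20 = 48.45 kPa.
σ'_h = K_a σ'_v = 0.2839 × 48.45 = 13.75 kPa; u = γ_w × 3.20 = 31.39 kPa.
Total σ_h = 13.75 + 31.39 = 45.15 kPa.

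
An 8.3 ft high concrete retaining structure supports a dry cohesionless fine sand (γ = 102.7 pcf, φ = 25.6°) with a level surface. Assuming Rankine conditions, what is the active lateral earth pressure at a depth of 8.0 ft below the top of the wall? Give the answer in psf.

K_a = (1 − sin φ)/(1 + sin φ) = 0.3966.
σ_h = K_a γ z = 0.3966 × 102.7 × 8.0 = 325.8 psf.

326 psf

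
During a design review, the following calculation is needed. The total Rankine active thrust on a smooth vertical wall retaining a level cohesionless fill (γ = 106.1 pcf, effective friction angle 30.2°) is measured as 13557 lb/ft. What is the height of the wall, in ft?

K_a = 0.3307. P_a = ½ K_a γ H² ⇒ H = √(2P_a/(K_a γ)).
H = √(2×13557/(0.3307×106.1)) = 27.80 ft.

27.8 ft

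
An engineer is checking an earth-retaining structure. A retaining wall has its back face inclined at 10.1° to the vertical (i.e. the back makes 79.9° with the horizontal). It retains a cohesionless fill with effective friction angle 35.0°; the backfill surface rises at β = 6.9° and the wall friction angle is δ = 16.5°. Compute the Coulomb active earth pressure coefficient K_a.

K_a = sin²(α+φ) / [sin²α · sin(α−δ) · (1 + √{sin(φ+δ)sin(φ−β) / (sin(α−δ)sin(α+β))})²].
With α = 79.9°, φ = 35.0°, δ = 16.5°, β = 6.9°: K_a = 0.3519.

0.352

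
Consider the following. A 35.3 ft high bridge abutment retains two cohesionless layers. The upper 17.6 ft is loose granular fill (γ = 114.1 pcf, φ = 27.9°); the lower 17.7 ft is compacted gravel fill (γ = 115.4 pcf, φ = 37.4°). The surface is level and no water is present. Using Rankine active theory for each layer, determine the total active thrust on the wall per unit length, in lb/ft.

19500 lb/ft

K_a1 = tan²(45°−27.9°/2) = 0.3625; K_a2 = tan²(45°−37.4°/2) = 0.2443.
Layer 1: σ at base = K_a1 γ₁ h₁ = 727.9 psf; P₁ = ½×727.9×17.6 = 6405.
Layer 2: σ_v at top = γ₁h₁ = 2008; σ_h top = K_a2×2008 = 490.5; σ_h base = K_a2×(2008+115.4×17.7) = 989.5.
P₂ = ½(490.5+989.5)×17.7 = 13100. Total P_a = 6405+13100 = 19500 lb/ft.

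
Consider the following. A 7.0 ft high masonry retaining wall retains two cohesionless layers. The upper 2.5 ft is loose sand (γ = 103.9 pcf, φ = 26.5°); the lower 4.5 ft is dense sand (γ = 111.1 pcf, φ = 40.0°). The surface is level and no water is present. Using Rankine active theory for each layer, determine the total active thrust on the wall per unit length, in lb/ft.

K_a1 = tan²(45°−26.5°/2) = 0.3829; K_a2 = tan²(45°−40.0°/2) = 0.2174.
Layer 1: σ at base = K_a1 γ₁ h₁ = 99.47 psf; P₁ = ½×99.47×2.5 = 124.3.
Layer 2: σ_v at top = γ₁h₁ = 259.8; σ_h top = K_a2×259.8 = 56.48; σ_h base = K_a2×(259.8+111.1×4.5) = 165.2.
P₂ = ½(56.48+165.2)×4.5 = 498.8. Total P_a = 124.3+498.8 = 623.1 lb/ft.

623 lb/ft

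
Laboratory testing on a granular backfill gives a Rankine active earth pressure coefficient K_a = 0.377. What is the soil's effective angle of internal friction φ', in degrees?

26.9°

K_a = tan²(45° − φ/2) ⇒ 45° − φ/2 = arctan(√0.377) = 31.55°.
φ = 2(45° − 31.55°) = 26.90°.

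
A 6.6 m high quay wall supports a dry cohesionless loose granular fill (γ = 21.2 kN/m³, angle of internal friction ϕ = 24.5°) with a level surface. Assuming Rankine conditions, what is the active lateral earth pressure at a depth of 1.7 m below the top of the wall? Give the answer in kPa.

K_a = (1 − sin φ)/(1 + sin φ) = 0.4137.
σ_h = K_a γ z = 0.4137 × 21.2 × 1.7 = 14.91 kPa.

14.9 kPa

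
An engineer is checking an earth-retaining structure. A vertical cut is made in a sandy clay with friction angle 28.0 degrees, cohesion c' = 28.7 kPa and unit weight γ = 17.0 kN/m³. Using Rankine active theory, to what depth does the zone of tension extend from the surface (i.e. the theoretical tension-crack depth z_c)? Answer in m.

5.62 m

K_a = tan²(45° − 28.0°/2) = 0.3610; √K_a = 0.6009.
The active pressure is zero where K_a γ z = 2c√K_a, so z_c = 2c/(γ√K_a) = 2×28.7/(17.0×0.6009) = 5.619 m.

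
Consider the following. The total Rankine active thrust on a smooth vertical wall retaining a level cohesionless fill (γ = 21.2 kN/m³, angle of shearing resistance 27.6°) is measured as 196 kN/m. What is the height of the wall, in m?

7.10 m

K_a = 0.3668. P_a = ½ K_a γ H² ⇒ H = √(2P_a/(K_a γ)).
H = √(2×196/(0.3668×21.2)) = 7.100 m.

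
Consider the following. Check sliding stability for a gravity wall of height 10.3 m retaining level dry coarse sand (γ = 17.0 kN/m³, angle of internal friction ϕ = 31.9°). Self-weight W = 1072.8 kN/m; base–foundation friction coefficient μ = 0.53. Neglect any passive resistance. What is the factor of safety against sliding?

2.04

K_a = tan²(45° − 31.9°/2) = 0.3085.
P_a = ½K_aγH² = 0.5×0.3085×17.0×10.3² = 278.2 kN/m, acting at H/3 = 3.433 m above the base.
FS_sliding = μW / P_a = 0.53×1072.8 / 278.2 = 2.044.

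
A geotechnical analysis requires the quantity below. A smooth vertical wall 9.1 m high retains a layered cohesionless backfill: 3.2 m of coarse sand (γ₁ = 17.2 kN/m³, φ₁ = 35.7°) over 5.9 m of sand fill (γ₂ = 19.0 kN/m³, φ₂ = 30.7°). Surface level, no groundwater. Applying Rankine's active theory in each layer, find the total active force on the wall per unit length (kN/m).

236 kN/m

K_a1 = tan²(45°−35.7°/2) = 0.2630; K_a2 = tan²(45°−30.7°/2) = 0.3240.
Layer 1: σ at base = K_a1 γ₁ h₁ = 14.48 kPa; P₁ = ½×14.48×3.2 = 23.16.
Layer 2: σ_v at top = γ₁h₁ = 55.04; σ_h top = K_a2×55.04 = 17.83; σ_h base = K_a2×(55.04+19.0×5.9) = 54.16.
P₂ = ½(17.83+54.16)×5.9 = 212.4. Total P_a = 23.16+212.4 = 235.5 kN/m.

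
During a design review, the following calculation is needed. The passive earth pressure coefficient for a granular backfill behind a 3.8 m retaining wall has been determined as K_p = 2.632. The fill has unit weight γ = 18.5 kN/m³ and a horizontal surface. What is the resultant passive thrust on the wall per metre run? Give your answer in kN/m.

P = ½ K_p γ H² = 0.5 × 2.632 × 18.5 × 3.8² = 351.6 kN/m.

352 kN/m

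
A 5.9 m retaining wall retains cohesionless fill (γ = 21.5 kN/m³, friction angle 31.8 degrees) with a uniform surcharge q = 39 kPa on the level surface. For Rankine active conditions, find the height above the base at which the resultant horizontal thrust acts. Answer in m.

K_a = 0.3098.
Triangular part P₁ = ½K_aγH² = 115.9 at H/3 = 1.967 m; rectangular part P₂ = K_a q H = 71.28 at H/2 = 2.950 m.
ȳ = (P₁·1.967 + P₂·2.950)/(P₁+P₂) = 2.341 m.

2.34 m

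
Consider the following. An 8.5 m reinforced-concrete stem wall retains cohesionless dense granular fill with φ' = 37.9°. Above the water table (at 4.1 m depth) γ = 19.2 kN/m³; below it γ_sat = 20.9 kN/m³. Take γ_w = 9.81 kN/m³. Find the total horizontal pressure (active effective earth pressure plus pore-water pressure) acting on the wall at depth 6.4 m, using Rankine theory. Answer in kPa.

47.5 kPa

K_a = (1 − sin φ)/(1 + sin φ) = 0.2389.
γ' = 20.9 − 9.81 = 11.09 kN/m³.
Effective vertical stress at 6.4 m: σ'_v = 19.2×4.1 + 11.09×2.30 = 104.2 kPa.
σ'_h = K_a σ'_v = 0.2389 × 104.2 = 24.90 kPa; u = γ_w × 2.30 = 22.56 kPa.
Total σ_h = 24.90 + 22.56 = 47.47 kPa.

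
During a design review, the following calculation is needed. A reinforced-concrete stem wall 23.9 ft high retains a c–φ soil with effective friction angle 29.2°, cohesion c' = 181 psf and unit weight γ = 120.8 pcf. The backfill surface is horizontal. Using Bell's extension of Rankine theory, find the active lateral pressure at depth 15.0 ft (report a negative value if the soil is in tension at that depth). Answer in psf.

K_a = (1 − sin φ)/(1 + sin φ) = 0.3442.
σ_a = K_a γ z − 2c√K_a = 0.3442×120.8×15.0 − 2×181×0.5867 = 411.3 psf.

411 psf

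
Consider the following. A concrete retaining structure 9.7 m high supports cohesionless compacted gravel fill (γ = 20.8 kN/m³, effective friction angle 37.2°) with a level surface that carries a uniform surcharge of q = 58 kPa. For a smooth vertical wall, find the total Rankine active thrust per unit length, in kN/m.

K_a = tan²(45° − φ/2) = 0.2464.
Soil triangle: ½ K_a γ H² = 0.5×0.2464×20.8×9.7² = 241.1 kN/m.
Surcharge rectangle: K_a q H = 0.2464×58×9.7 = 138.6 kN/m.
Total = 241.1 + 138.6 = 379.8 kN/m.

380 kN/m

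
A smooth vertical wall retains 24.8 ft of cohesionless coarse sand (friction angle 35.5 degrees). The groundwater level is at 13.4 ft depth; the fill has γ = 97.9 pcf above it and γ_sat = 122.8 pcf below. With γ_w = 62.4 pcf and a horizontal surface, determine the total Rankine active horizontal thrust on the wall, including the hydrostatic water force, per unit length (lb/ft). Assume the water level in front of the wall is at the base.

11400 lb/ft

K_a = tan²(45° − φ/2) = 0.2653.
γ' = 122.8 − 62.4 = 60.40 pcf. Depth below WT = 11.4 ft.
σ'_h at WT = K_a γ d_w = 348.0 psf; at base = 348.0 + K_a γ' × 11.4 = 530.6 psf.
P₁ (0–13.4 ft) = ½×348.0×13.4 = 2331. P₂ (13.4–24.8 ft) = ½(348.0+530.6)×11.4 = 5008.
P_w = ½ γ_w h₂² = 0.5×62.4×11.4² = 4055. Total = 2331+5008+4055 = 11390 lb/ft.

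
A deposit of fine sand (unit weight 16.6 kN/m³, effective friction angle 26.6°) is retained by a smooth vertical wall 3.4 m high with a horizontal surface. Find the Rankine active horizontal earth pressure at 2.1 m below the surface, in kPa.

K_a = (1 − sin φ)/(1 + sin φ) = 0.3814.
σ_h = K_a γ z = 0.3814 × 16.6 × 2.1 = 13.30 kPa.

13.3 kPa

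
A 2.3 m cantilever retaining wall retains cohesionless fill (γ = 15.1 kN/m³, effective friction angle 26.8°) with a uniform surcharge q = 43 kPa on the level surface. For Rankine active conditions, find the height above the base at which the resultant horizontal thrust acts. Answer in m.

1.04 m

K_a = 0.3785.
Triangular part P₁ = ½K_aγH² = 15.12 at H/3 = 0.7667 m; rectangular part P₂ = K_a q H = 37.43 at H/2 = 1.150 m.
ȳ = (P₁·0.7667 + P₂·1.150)/(P₁+P₂) = 1.040 m.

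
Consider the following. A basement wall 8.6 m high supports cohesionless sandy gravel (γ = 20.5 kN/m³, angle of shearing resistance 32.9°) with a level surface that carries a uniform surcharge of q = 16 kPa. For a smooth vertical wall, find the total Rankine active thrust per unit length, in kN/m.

K_a = tan²(45° − φ/2) = 0.2960.
Soil triangle: ½ K_a γ H² = 0.5×0.2960×20.5×8.6² = 224.4 kN/m.
Surcharge rectangle: K_a q H = 0.2960×16×8.6 = 40.73 kN/m.
Total = 224.4 + 40.73 = 265.2 kN/m.

265 kN/m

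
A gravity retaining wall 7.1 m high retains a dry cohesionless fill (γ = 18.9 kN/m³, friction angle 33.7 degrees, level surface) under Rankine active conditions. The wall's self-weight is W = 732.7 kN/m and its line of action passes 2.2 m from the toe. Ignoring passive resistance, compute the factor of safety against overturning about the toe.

4.99

K_a = tan²(45° − 33.7°/2) = 0.2863.
P_a = ½K_aγH² = 0.5×0.2863×18.9×7.1² = 136.4 kN/m, acting at H/3 = 2.367 m above the base.
Overturning moment M_o = P_a × H/3 = 136.4 × 2.367 = 322.8.
Resisting moment M_r = W × 2.2 = 732.7 × 2.2 = 1612.
FS_overturning = M_r/M_o = 1612/322.8 = 4.994.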